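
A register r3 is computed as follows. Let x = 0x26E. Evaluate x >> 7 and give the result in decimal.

0x26E = 1001101110
shift right by 7 → 0000000100 = 4
(equivalently, floor(622 / 128))

4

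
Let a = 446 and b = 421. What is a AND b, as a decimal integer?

446 = 110111110
421 = 110100101
AND → 110100100 = 420

420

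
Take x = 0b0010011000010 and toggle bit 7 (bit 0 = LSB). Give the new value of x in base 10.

x = 0010011000010
bit 7 is currently 1; toggle it via x ^ (1 << 7) = x ^ 128
→ 0010001000010 = 1090

1090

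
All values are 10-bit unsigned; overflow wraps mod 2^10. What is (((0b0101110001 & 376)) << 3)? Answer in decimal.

896

0b0101110001 = 0101110001
376 = 0101111000
→ & → 0101110000 = 368
→ << 3 (mod 2^10) → 1110000000 = 896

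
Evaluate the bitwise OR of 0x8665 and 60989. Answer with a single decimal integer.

61053

0x8665 = 1000011001100101
60989 = 1110111000111101
 OR → 1110111001111101 = 61053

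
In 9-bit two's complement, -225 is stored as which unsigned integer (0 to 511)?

225 in 9 bits: 011100001
Invert: 100011110
Add 1:  100011111 = 287
(Check: 2^9 - 225 = 512 - 225 = 287.)

287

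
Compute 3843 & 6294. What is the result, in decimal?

2050

3843 = 0111100000011
6294 = 1100010010110
AND → 0100000000010 = 2050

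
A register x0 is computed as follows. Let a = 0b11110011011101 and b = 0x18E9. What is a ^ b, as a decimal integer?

9268

a = 11110011011101
0x18E9 = 01100011101001
XOR → 10010000110100 = 9268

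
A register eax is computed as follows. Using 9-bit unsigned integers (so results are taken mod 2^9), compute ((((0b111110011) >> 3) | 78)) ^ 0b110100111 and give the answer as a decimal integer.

473

0b111110011 = 111110011
→ >> 3 → 000111110 = 62
78 = 001001110
→ | → 001111110 = 126
0b110100111 = 110100111
→ ^ → 111011001 = 473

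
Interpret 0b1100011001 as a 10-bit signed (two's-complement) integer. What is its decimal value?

-231

pattern = 1100011001 (MSB is 1 ⇒ negative)
Invert: 0011100110, add 1 → 0011100111 = 231, so the value is -231.
(Equivalently: 793 - 2^10 = 793 - 1024 = -231.)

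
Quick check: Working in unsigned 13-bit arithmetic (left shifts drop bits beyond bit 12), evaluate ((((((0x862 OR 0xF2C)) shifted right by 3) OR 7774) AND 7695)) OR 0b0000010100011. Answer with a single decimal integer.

0x862 = 0100001100010
0xF2C = 0111100101100
→ OR → 0111101101110 = 3950
→ shifted right by 3 → 0000111101101 = 493
7774 = 1111001011110
→ OR → 1111111111111 = 8191
7695 = 1111000001111
→ AND → 1111000001111 = 7695
0b0000010100011 = 0000010100011
→ OR → 1111010101111 = 7855

7855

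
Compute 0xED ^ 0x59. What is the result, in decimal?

0xED = 11101101
0x59 = 01011001
XOR → 10110100 = 180

180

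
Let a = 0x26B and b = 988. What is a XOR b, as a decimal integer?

439

0x26B = 1001101011
988 = 1111011100
XOR → 0110110111 = 439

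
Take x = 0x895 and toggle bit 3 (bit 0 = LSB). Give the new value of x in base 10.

x = 00100010010101
bit 3 is currently 0; toggle it via x ^ (1 << 3) = x ^ 8
→ 00100010011101 = 2205

2205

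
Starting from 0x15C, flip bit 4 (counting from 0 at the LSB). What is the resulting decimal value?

332

x = 101011100
bit 4 is currently 1; toggle it via x ^ (1 << 4) = x ^ 16
→ 101001100 = 332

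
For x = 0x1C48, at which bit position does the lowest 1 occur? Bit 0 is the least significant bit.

0x1C48 = 1110001001000
Trailing zeros: 3, so the lowest set bit is bit 3 (value 8).

3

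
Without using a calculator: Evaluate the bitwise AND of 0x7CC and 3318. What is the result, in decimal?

1220

0x7CC = 011111001100
3318 = 110011110110
AND → 010011000100 = 1220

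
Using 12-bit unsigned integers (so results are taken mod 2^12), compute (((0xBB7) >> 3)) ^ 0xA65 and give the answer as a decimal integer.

0xBB7 = 101110110111
→ >> 3 → 000101110110 = 374
0xA65 = 101001100101
→ ^ → 101100010011 = 2835

2835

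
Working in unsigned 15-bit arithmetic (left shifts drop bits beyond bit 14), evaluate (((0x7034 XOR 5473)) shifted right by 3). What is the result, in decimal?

3242

0x7034 = 111000000110100
5473 = 001010101100001
→ XOR → 110010101010101 = 25941
→ shifted right by 3 → 000110010101010 = 3242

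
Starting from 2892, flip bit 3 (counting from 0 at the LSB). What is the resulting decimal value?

x = 0101101001100
bit 3 is currently 1; toggle it via x ^ (1 << 3) = x ^ 8
→ 0101101000100 = 2884

2884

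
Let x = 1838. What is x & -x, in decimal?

2

x = 11100101110 = 1838
-x (two's complement) = …00011010010
AND   = 00000000010 = 2
(x & -x isolates the lowest set bit of x.)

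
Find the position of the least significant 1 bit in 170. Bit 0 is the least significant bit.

1

170 = 10101010
Trailing zeros: 1, so the lowest set bit is bit 1 (value 2).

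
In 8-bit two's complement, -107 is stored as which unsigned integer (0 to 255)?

107 in 8 bits: 01101011
Invert: 10010100
Add 1:  10010101 = 149
(Check: 2^8 - 107 = 256 - 107 = 149.)

149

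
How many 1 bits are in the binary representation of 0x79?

5

0x79 = 1111001
Count the 1s: 1 + 1 + 1 + 1 + 1 = 5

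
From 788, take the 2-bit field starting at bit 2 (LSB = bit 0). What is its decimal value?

1

v = 1100010100
Shift right by 2: 11000101
Mask low 2 bits: 01 = 1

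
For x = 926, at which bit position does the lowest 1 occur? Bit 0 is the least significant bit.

1

926 = 1110011110
Trailing zeros: 1, so the lowest set bit is bit 1 (value 2).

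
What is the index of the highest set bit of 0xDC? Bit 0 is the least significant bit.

0xDC = 11011100
The topmost 1 is at position 7 (since 2^7 = 128 ≤ 220 < 256).

7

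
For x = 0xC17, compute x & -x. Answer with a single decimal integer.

x = 110000010111 = 3095
-x (two's complement) = …001111101001
AND   = 000000000001 = 1
(x & -x isolates the lowest set bit of x.)

1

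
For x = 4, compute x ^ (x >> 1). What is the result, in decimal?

x = 100 = 4
x>>1 = 010
XOR  = 110 = 6
(x ^ (x >> 1) gives the standard binary-reflected Gray code of x.)

6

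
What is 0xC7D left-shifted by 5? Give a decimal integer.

102304

0xC7D = 00000110001111101
shift left by 5 → 11000111110100000 = 102304
(equivalently, 3197 × 2^5 = 3197 × 32)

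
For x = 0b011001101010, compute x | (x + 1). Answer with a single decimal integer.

x = 11001101010 = 1642
x + 1 = 11001101011
OR    = 11001101011 = 1643
(x | (x + 1) sets the lowest cleared bit.)

1643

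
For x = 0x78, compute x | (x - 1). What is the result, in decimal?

127

x = 1111000 = 120
x - 1 = 1110111
OR    = 1111111 = 127
(x | (x - 1) sets all bits below the lowest set bit.)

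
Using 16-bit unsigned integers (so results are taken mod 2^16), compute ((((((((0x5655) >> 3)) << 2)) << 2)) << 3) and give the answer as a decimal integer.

0x5655 = 0101011001010101
→ >> 3 → 0000101011001010 = 2762
→ << 2 (mod 2^16) → 0010101100101000 = 11048
→ << 2 (mod 2^16) → 1010110010100000 = 44192
→ << 3 (mod 2^16) → 0110010100000000 = 25856

25856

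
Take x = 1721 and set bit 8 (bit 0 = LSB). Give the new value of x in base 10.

x = 00011010111001
bit 8 is currently 0; set it via x | (1 << 8) = x | 256
→ 00011110111001 = 1977

1977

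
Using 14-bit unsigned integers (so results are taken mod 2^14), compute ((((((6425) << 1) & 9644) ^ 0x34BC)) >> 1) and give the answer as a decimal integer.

6425 = 01100100011001
→ << 1 (mod 2^14) → 11001000110010 = 12850
9644 = 10010110101100
→ & → 10000000100000 = 8224
0x34BC = 11010010111100
→ ^ → 01010010011100 = 5276
→ >> 1 → 00101001001110 = 2638

2638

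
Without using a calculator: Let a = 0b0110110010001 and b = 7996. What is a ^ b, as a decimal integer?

4781

a = 0110110010001
7996 = 1111100111100
XOR → 1001010101101 = 4781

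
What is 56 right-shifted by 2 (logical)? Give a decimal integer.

56 = 111000
shift right by 2 → 001110 = 14
(equivalently, floor(56 / 4))

14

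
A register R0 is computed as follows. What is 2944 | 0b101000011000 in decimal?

2968

2944 = 101110000000
b = 101000011000
 OR → 101110011000 = 2968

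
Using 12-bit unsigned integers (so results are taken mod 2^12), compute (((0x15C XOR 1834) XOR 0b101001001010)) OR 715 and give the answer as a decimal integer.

0x15C = 000101011100
1834 = 011100101010
→ XOR → 011001110110 = 1654
0b101001001010 = 101001001010
→ XOR → 110000111100 = 3132
715 = 001011001011
→ OR → 111011111111 = 3839

3839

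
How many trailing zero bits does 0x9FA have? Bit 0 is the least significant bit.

0x9FA = 100111111010
Trailing zeros: 1, so the lowest set bit is bit 1 (value 2).

1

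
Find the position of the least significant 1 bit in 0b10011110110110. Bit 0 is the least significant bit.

0b10011110110110 = 10011110110110
Trailing zeros: 1, so the lowest set bit is bit 1 (value 2).

1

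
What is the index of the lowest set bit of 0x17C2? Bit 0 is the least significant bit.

0x17C2 = 1011111000010
Trailing zeros: 1, so the lowest set bit is bit 1 (value 2).

1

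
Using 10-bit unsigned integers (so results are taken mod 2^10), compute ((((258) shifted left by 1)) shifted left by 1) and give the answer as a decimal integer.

8

258 = 0100000010
→ shifted left by 1 (mod 2^10) → 1000000100 = 516
→ shifted left by 1 (mod 2^10) → 0000001000 = 8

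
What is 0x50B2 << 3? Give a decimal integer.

0x50B2 = 000101000010110010
shift left by 3 → 101000010110010000 = 165264
(equivalently, 20658 × 2^3 = 20658 × 8)

165264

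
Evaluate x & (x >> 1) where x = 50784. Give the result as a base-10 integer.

16928

x = 1100011001100000 = 50784
x>>1 = 0110001100110000
AND  = 0100001000100000 = 16928
(x & (x >> 1) has a 1 wherever x has two consecutive 1 bits.)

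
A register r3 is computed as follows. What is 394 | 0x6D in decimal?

495

394 = 110001010
0x6D = 001101101
 OR → 111101111 = 495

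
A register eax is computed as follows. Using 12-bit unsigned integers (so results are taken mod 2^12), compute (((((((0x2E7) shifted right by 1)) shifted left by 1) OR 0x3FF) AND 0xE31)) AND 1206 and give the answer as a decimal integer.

0x2E7 = 001011100111
→ shifted right by 1 → 000101110011 = 371
→ shifted left by 1 (mod 2^12) → 001011100110 = 742
0x3FF = 001111111111
→ OR → 001111111111 = 1023
0xE31 = 111000110001
→ AND → 001000110001 = 561
1206 = 010010110110
→ AND → 000000110000 = 48

48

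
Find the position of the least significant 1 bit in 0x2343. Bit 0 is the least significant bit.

0x2343 = 10001101000011
Trailing zeros: 0, so the lowest set bit is bit 0 (value 1).

0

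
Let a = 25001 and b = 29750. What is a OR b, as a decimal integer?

25001 = 110000110101001
29750 = 111010000110110
 OR → 111010110111111 = 30143

30143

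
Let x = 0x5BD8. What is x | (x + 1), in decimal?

x = 101101111011000 = 23512
x + 1 = 101101111011001
OR    = 101101111011001 = 23513
(x | (x + 1) sets the lowest cleared bit.)

23513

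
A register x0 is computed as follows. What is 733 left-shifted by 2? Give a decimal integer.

733 = 001011011101
shift left by 2 → 101101110100 = 2932
(equivalently, 733 × 2^2 = 733 × 4)

2932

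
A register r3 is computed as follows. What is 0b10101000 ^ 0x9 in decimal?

a = 10101000
0x9 = 00001001
XOR → 10100001 = 161

161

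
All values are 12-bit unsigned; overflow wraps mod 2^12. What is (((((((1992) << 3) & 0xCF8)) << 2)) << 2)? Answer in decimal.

1024

1992 = 011111001000
→ << 3 (mod 2^12) → 111001000000 = 3648
0xCF8 = 110011111000
→ & → 110001000000 = 3136
→ << 2 (mod 2^12) → 000100000000 = 256
→ << 2 (mod 2^12) → 010000000000 = 1024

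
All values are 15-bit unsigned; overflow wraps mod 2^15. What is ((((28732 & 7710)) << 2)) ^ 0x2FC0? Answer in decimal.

28592

28732 = 111000000111100
7710 = 001111000011110
→ & → 001000000011100 = 4124
→ << 2 (mod 2^15) → 100000001110000 = 16496
0x2FC0 = 010111111000000
→ ^ → 110111110110000 = 28592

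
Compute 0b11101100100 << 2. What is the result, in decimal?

x = 0011101100100
shift left by 2 → 1110110010000 = 7568
(equivalently, 1892 × 2^2 = 1892 × 4)

7568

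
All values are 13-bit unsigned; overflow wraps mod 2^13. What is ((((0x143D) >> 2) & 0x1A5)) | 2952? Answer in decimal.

0x143D = 1010000111101
→ >> 2 → 0010100001111 = 1295
0x1A5 = 0000110100101
→ & → 0000100000101 = 261
2952 = 0101110001000
→ | → 0101110001101 = 2957

2957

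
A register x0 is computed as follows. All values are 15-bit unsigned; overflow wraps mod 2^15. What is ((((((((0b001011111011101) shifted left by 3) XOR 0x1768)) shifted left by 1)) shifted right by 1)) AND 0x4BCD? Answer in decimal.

2432

0b001011111011101 = 001011111011101
→ shifted left by 3 (mod 2^15) → 011111011101000 = 16104
0x1768 = 001011101101000
→ XOR → 010100110000000 = 10624
→ shifted left by 1 (mod 2^15) → 101001100000000 = 21248
→ shifted right by 1 → 010100110000000 = 10624
0x4BCD = 100101111001101
→ AND → 000100110000000 = 2432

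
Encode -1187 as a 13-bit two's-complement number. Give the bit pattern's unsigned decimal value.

7005

1187 in 13 bits: 0010010100011
Invert: 1101101011100
Add 1:  1101101011101 = 7005
(Check: 2^13 - 1187 = 8192 - 1187 = 7005.)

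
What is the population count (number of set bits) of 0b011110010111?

8

n = 11110010111
Count the 1s: 1 + 1 + 1 + 1 + 1 + 1 + 1 + 1 = 8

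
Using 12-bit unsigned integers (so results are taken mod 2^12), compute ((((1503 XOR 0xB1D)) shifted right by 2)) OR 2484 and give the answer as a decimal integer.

1503 = 010111011111
0xB1D = 101100011101
→ XOR → 111011000010 = 3778
→ shifted right by 2 → 001110110000 = 944
2484 = 100110110100
→ OR → 101110110100 = 2996

2996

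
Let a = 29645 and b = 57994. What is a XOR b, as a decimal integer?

29645 = 0111001111001101
57994 = 1110001010001010
XOR → 1001000101000111 = 37191

37191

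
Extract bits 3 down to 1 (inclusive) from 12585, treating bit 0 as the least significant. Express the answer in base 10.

4

v = 11000100101001
Shift right by 1: 1100010010100
Mask low 3 bits: 100 = 4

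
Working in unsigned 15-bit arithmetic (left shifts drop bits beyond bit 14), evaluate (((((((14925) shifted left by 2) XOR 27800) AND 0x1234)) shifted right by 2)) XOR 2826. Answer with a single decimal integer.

2819

14925 = 011101001001101
→ shifted left by 2 (mod 2^15) → 110100100110100 = 26932
27800 = 110110010011000
→ XOR → 000010110101100 = 1452
0x1234 = 001001000110100
→ AND → 000000000100100 = 36
→ shifted right by 2 → 000000000001001 = 9
2826 = 000101100001010
→ XOR → 000101100000011 = 2819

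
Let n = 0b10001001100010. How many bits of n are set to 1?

5

n = 10001001100010
Count the 1s: 1 + 1 + 1 + 1 + 1 = 5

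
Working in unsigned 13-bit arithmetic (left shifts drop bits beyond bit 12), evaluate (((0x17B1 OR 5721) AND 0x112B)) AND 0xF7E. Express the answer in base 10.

0x17B1 = 1011110110001
5721 = 1011001011001
→ OR → 1011111111001 = 6137
0x112B = 1000100101011
→ AND → 1000100101001 = 4393
0xF7E = 0111101111110
→ AND → 0000100101000 = 296

296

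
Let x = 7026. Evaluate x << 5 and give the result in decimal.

224832

7026 = 000001101101110010
shift left by 5 → 110110111001000000 = 224832
(equivalently, 7026 × 2^5 = 7026 × 32)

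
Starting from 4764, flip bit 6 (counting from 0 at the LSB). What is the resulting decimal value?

4828

x = 1001010011100
bit 6 is currently 0; toggle it via x ^ (1 << 6) = x ^ 64
→ 1001011011100 = 4828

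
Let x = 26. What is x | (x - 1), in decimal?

27

x = 11010 = 26
x - 1 = 11001
OR    = 11011 = 27
(x | (x - 1) sets all bits below the lowest set bit.)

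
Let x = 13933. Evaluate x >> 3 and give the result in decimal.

1741

13933 = 11011001101101
shift right by 3 → 00011011001101 = 1741
(equivalently, floor(13933 / 8))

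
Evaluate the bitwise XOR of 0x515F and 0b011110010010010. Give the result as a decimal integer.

0x515F = 101000101011111
b = 011110010010010
XOR → 110110111001101 = 28109

28109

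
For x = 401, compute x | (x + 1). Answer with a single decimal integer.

403

x = 110010001 = 401
x + 1 = 110010010
OR    = 110010011 = 403
(x | (x + 1) sets the lowest cleared bit.)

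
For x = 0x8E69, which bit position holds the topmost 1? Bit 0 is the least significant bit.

0x8E69 = 1000111001101001
The topmost 1 is at position 15 (since 2^15 = 32768 ≤ 36457 < 65536).

15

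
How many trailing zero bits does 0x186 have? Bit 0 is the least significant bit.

1

0x186 = 110000110
Trailing zeros: 1, so the lowest set bit is bit 1 (value 2).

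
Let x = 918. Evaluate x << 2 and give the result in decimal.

918 = 001110010110
shift left by 2 → 111001011000 = 3672
(equivalently, 918 × 2^2 = 918 × 4)

3672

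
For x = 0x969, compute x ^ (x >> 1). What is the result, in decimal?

x = 100101101001 = 2409
x>>1 = 010010110100
XOR  = 110111011101 = 3549
(x ^ (x >> 1) gives the standard binary-reflected Gray code of x.)

3549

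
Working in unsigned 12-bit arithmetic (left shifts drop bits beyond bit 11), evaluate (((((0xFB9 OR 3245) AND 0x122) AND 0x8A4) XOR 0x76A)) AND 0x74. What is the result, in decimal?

64

0xFB9 = 111110111001
3245 = 110010101101
→ OR → 111110111101 = 4029
0x122 = 000100100010
→ AND → 000100100000 = 288
0x8A4 = 100010100100
→ AND → 000000100000 = 32
0x76A = 011101101010
→ XOR → 011101001010 = 1866
0x74 = 000001110100
→ AND → 000001000000 = 64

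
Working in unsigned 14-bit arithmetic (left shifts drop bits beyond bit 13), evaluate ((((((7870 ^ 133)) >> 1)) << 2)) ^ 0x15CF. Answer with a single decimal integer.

10683

7870 = 01111010111110
133 = 00000010000101
→ ^ → 01111000111011 = 7739
→ >> 1 → 00111100011101 = 3869
→ << 2 (mod 2^14) → 11110001110100 = 15476
0x15CF = 01010111001111
→ ^ → 10100110111011 = 10683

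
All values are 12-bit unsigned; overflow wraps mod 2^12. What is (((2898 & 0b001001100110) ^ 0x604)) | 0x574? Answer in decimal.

1398

2898 = 101101010010
0b001001100110 = 001001100110
→ & → 001001000010 = 578
0x604 = 011000000100
→ ^ → 010001000110 = 1094
0x574 = 010101110100
→ | → 010101110110 = 1398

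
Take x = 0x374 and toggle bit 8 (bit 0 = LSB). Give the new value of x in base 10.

x = 1101110100
bit 8 is currently 1; toggle it via x ^ (1 << 8) = x ^ 256
→ 1001110100 = 628

628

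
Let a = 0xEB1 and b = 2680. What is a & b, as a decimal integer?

2608

0xEB1 = 111010110001
2680 = 101001111000
AND → 101000110000 = 2608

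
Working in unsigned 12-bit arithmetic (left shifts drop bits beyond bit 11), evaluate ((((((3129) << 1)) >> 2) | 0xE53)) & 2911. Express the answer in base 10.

2655

3129 = 110000111001
→ << 1 (mod 2^12) → 100001110010 = 2162
→ >> 2 → 001000011100 = 540
0xE53 = 111001010011
→ | → 111001011111 = 3679
2911 = 101101011111
→ & → 101001011111 = 2655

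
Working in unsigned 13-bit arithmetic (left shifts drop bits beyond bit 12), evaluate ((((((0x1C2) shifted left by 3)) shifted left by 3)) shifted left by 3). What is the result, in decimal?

1024

0x1C2 = 0000111000010
→ shifted left by 3 (mod 2^13) → 0111000010000 = 3600
→ shifted left by 3 (mod 2^13) → 1000010000000 = 4224
→ shifted left by 3 (mod 2^13) → 0010000000000 = 1024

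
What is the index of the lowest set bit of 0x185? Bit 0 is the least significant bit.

0x185 = 110000101
Trailing zeros: 0, so the lowest set bit is bit 0 (value 1).

0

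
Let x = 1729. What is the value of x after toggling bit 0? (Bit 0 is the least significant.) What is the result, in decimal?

1728

x = 011011000001
bit 0 is currently 1; toggle it via x ^ (1 << 0) = x ^ 1
→ 011011000000 = 1728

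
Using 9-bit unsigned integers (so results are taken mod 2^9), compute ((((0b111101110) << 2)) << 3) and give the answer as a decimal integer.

448

0b111101110 = 111101110
→ << 2 (mod 2^9) → 110111000 = 440
→ << 3 (mod 2^9) → 111000000 = 448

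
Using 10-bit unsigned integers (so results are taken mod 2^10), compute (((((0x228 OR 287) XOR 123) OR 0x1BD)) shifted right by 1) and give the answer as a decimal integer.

510

0x228 = 1000101000
287 = 0100011111
→ OR → 1100111111 = 831
123 = 0001111011
→ XOR → 1101000100 = 836
0x1BD = 0110111101
→ OR → 1111111101 = 1021
→ shifted right by 1 → 0111111110 = 510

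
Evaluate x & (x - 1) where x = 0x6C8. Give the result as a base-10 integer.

1728

x = 11011001000 = 1736
x - 1 = 11011000111
AND   = 11011000000 = 1728
(x & (x - 1) clears the lowest set bit of x.)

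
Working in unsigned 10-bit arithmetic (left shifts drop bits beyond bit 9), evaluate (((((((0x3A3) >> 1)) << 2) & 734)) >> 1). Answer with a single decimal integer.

290

0x3A3 = 1110100011
→ >> 1 → 0111010001 = 465
→ << 2 (mod 2^10) → 1101000100 = 836
734 = 1011011110
→ & → 1001000100 = 580
→ >> 1 → 0100100010 = 290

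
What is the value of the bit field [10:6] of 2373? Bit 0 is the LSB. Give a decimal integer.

5

v = 100101000101
Shift right by 6: 100101
Mask low 5 bits: 00101 = 5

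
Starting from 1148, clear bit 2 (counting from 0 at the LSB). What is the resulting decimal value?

1144

x = 10001111100
bit 2 is currently 1; clear it via x & ~(1 << 2) = x & ~4
→ 10001111000 = 1144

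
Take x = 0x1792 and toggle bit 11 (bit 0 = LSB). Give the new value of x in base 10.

8082

x = 1011110010010
bit 11 is currently 0; toggle it via x ^ (1 << 11) = x ^ 2048
→ 1111110010010 = 8082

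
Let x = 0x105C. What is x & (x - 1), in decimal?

x = 1000001011100 = 4188
x - 1 = 1000001011011
AND   = 1000001011000 = 4184
(x & (x - 1) clears the lowest set bit of x.)

4184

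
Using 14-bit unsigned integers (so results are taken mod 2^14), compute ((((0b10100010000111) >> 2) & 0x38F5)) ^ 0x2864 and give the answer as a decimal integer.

8261

0b10100010000111 = 10100010000111
→ >> 2 → 00101000100001 = 2593
0x38F5 = 11100011110101
→ & → 00100000100001 = 2081
0x2864 = 10100001100100
→ ^ → 10000001000101 = 8261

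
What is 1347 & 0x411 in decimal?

1347 = 10101000011
0x411 = 10000010001
AND → 10000000001 = 1025

1025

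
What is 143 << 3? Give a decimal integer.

1144

143 = 00010001111
shift left by 3 → 10001111000 = 1144
(equivalently, 143 × 2^3 = 143 × 8)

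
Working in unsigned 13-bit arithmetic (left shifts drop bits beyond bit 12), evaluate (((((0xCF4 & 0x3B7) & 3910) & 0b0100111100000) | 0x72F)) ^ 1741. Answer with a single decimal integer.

482

0xCF4 = 0110011110100
0x3B7 = 0001110110111
→ & → 0000010110100 = 180
3910 = 0111101000110
→ & → 0000000000100 = 4
0b0100111100000 = 0100111100000
→ & → 0000000000000 = 0
0x72F = 0011100101111
→ | → 0011100101111 = 1839
1741 = 0011011001101
→ ^ → 0000111100010 = 482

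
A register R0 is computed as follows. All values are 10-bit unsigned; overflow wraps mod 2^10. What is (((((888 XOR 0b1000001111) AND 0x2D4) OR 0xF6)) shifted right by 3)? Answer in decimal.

888 = 1101111000
0b1000001111 = 1000001111
→ XOR → 0101110111 = 375
0x2D4 = 1011010100
→ AND → 0001010100 = 84
0xF6 = 0011110110
→ OR → 0011110110 = 246
→ shifted right by 3 → 0000011110 = 30

30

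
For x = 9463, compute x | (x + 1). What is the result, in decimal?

9471

x = 10010011110111 = 9463
x + 1 = 10010011111000
OR    = 10010011111111 = 9471
(x | (x + 1) sets the lowest cleared bit.)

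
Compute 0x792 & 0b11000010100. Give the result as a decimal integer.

0x792 = 11110010010
b = 11000010100
AND → 11000010000 = 1552

1552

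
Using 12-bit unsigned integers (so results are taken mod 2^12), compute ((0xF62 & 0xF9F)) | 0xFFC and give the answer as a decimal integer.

4094

0xF62 = 111101100010
0xF9F = 111110011111
→ & → 111100000010 = 3842
0xFFC = 111111111100
→ | → 111111111110 = 4094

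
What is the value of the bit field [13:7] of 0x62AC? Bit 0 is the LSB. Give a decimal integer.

69

v = 110001010101100
Shift right by 7: 11000101
Mask low 7 bits: 1000101 = 69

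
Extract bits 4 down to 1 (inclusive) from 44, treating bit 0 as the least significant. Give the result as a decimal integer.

v = 00101100
Shift right by 1: 0010110
Mask low 4 bits: 0110 = 6

6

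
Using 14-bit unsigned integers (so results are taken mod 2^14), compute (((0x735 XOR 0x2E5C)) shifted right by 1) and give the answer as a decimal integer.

0x735 = 00011100110101
0x2E5C = 10111001011100
→ XOR → 10100101101001 = 10601
→ shifted right by 1 → 01010010110100 = 5300

5300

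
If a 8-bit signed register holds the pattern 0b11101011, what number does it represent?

-21

pattern = 11101011 (MSB is 1 ⇒ negative)
Invert: 00010100, add 1 → 00010101 = 21, so the value is -21.
(Equivalently: 235 - 2^8 = 235 - 256 = -21.)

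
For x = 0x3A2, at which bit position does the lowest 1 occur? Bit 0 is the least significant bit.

0x3A2 = 1110100010
Trailing zeros: 1, so the lowest set bit is bit 1 (value 2).

1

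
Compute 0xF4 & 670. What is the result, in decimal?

0xF4 = 0011110100
670 = 1010011110
AND → 0010010100 = 148

148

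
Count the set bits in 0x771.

0x771 = 11101110001
Count the 1s: 1 + 1 + 1 + 1 + 1 + 1 + 1 = 7

7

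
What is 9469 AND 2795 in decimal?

233

9469 = 10010011111101
2795 = 00101011101011
AND → 00000011101001 = 233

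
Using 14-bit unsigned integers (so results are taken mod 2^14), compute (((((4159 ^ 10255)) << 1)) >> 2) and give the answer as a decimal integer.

4159 = 01000000111111
10255 = 10100000001111
→ ^ → 11100000110000 = 14384
→ << 1 (mod 2^14) → 11000001100000 = 12384
→ >> 2 → 00110000011000 = 3096

3096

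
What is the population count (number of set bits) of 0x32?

3

0x32 = 110010
Count the 1s: 1 + 1 + 1 = 3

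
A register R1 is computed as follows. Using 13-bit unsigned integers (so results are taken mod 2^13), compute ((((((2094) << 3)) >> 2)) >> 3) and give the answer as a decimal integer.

2094 = 0100000101110
→ << 3 (mod 2^13) → 0000101110000 = 368
→ >> 2 → 0000001011100 = 92
→ >> 3 → 0000000001011 = 11

11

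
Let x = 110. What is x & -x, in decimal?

2

x = 1101110 = 110
-x (two's complement) = …0010010
AND   = 0000010 = 2
(x & -x isolates the lowest set bit of x.)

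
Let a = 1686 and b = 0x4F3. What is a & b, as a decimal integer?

1686 = 11010010110
0x4F3 = 10011110011
AND → 10010010010 = 1170

1170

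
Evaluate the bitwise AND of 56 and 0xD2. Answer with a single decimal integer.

16

56 = 00111000
0xD2 = 11010010
AND → 00010000 = 16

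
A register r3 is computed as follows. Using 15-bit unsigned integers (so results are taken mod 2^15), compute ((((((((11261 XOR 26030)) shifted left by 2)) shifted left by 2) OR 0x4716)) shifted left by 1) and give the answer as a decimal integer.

20076

11261 = 010101111111101
26030 = 110010110101110
→ XOR → 100111001010011 = 20051
→ shifted left by 2 (mod 2^15) → 011100101001100 = 14668
→ shifted left by 2 (mod 2^15) → 110010100110000 = 25904
0x4716 = 100011100010110
→ OR → 110011100110110 = 26422
→ shifted left by 1 (mod 2^15) → 100111001101100 = 20076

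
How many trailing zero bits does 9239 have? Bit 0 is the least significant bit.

0

9239 = 10010000010111
Trailing zeros: 0, so the lowest set bit is bit 0 (value 1).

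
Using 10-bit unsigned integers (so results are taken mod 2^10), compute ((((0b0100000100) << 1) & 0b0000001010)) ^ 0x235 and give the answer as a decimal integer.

573

0b0100000100 = 0100000100
→ << 1 (mod 2^10) → 1000001000 = 520
0b0000001010 = 0000001010
→ & → 0000001000 = 8
0x235 = 1000110101
→ ^ → 1000111101 = 573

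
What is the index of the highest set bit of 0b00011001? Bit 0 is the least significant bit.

4

0b00011001 = 11001
The topmost 1 is at position 4 (since 2^4 = 16 ≤ 25 < 32).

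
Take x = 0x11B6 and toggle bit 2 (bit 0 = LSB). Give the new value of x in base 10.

x = 01000110110110
bit 2 is currently 1; toggle it via x ^ (1 << 2) = x ^ 4
→ 01000110110010 = 4530

4530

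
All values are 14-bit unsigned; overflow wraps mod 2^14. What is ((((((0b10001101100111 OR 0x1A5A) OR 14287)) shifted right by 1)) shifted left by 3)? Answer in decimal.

0b10001101100111 = 10001101100111
0x1A5A = 01101001011010
→ OR → 11101101111111 = 15231
14287 = 11011111001111
→ OR → 11111111111111 = 16383
→ shifted right by 1 → 01111111111111 = 8191
→ shifted left by 3 (mod 2^14) → 11111111111000 = 16376

16376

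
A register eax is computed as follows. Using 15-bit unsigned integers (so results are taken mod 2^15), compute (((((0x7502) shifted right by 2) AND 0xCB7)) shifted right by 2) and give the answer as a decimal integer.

0x7502 = 111010100000010
→ shifted right by 2 → 001110101000000 = 7488
0xCB7 = 000110010110111
→ AND → 000110000000000 = 3072
→ shifted right by 2 → 000001100000000 = 768

768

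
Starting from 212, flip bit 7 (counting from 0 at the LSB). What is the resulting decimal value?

84

x = 11010100
bit 7 is currently 1; toggle it via x ^ (1 << 7) = x ^ 128
→ 01010100 = 84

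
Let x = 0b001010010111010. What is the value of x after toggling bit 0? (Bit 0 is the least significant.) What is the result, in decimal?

5307

x = 001010010111010
bit 0 is currently 0; toggle it via x ^ (1 << 0) = x ^ 1
→ 001010010111011 = 5307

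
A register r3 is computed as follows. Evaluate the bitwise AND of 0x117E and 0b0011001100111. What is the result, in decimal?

0x117E = 1000101111110
b = 0011001100111
AND → 0000001100110 = 102

102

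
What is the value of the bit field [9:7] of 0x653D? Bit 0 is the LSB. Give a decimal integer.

v = 0110010100111101
Shift right by 7: 011001010
Mask low 3 bits: 010 = 2

2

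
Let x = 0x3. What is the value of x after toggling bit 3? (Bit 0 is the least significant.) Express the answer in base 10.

11

x = 000000011
bit 3 is currently 0; toggle it via x ^ (1 << 3) = x ^ 8
→ 000001011 = 11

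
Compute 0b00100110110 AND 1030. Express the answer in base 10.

a = 00100110110
1030 = 10000000110
AND → 00000000110 = 6

6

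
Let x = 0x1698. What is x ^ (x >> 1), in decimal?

x = 1011010011000 = 5784
x>>1 = 0101101001100
XOR  = 1110111010100 = 7636
(x ^ (x >> 1) gives the standard binary-reflected Gray code of x.)

7636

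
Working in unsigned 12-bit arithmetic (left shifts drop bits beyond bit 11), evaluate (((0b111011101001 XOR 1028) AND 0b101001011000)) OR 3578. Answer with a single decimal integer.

0b111011101001 = 111011101001
1028 = 010000000100
→ XOR → 101011101101 = 2797
0b101001011000 = 101001011000
→ AND → 101001001000 = 2632
3578 = 110111111010
→ OR → 111111111010 = 4090

4090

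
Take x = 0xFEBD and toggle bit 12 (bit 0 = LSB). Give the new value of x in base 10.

x = 1111111010111101
bit 12 is currently 1; toggle it via x ^ (1 << 12) = x ^ 4096
→ 1110111010111101 = 61117

61117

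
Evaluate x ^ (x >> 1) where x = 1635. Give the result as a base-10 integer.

1362

x = 11001100011 = 1635
x>>1 = 01100110001
XOR  = 10101010010 = 1362
(x ^ (x >> 1) gives the standard binary-reflected Gray code of x.)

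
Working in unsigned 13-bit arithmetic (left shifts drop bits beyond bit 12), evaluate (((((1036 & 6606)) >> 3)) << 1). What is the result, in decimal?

2

1036 = 0010000001100
6606 = 1100111001110
→ & → 0000000001100 = 12
→ >> 3 → 0000000000001 = 1
→ << 1 (mod 2^13) → 0000000000010 = 2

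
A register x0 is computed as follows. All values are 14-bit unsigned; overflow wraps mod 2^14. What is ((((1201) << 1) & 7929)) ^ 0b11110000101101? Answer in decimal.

1201 = 00010010110001
→ << 1 (mod 2^14) → 00100101100010 = 2402
7929 = 01111011111001
→ & → 00100001100000 = 2144
0b11110000101101 = 11110000101101
→ ^ → 11010001001101 = 13389

13389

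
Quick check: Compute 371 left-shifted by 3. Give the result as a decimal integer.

371 = 000101110011
shift left by 3 → 101110011000 = 2968
(equivalently, 371 × 2^3 = 371 × 8)

2968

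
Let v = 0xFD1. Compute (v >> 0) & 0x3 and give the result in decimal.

v = 0111111010001
Shift right by 0: 0111111010001
Mask low 2 bits: 01 = 1

1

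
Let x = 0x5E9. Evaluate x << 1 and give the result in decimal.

0x5E9 = 010111101001
shift left by 1 → 101111010010 = 3026
(equivalently, 1513 × 2^1 = 1513 × 2)

3026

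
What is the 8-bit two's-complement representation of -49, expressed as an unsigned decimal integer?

207

49 in 8 bits: 00110001
Invert: 11001110
Add 1:  11001111 = 207
(Check: 2^8 - 49 = 256 - 49 = 207.)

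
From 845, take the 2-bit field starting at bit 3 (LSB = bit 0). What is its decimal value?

1

v = 01101001101
Shift right by 3: 01101001
Mask low 2 bits: 01 = 1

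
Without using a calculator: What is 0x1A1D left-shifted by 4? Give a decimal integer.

0x1A1D = 00001101000011101
shift left by 4 → 11010000111010000 = 106960
(equivalently, 6685 × 2^4 = 6685 × 16)

106960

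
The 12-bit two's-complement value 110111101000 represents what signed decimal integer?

pattern = 110111101000 (MSB is 1 ⇒ negative)
Invert: 001000010111, add 1 → 001000011000 = 536, so the value is -536.
(Equivalently: 3560 - 2^12 = 3560 - 4096 = -536.)

-536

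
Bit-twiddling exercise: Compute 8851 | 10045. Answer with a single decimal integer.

10175

8851 = 10001010010011
10045 = 10011100111101
 OR → 10011110111111 = 10175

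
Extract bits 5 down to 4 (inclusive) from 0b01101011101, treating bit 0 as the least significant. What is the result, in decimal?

1

v = 01101011101
Shift right by 4: 0110101
Mask low 2 bits: 01 = 1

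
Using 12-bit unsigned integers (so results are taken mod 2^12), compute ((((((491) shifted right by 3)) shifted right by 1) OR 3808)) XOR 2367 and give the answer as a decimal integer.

1985

491 = 000111101011
→ shifted right by 3 → 000000111101 = 61
→ shifted right by 1 → 000000011110 = 30
3808 = 111011100000
→ OR → 111011111110 = 3838
2367 = 100100111111
→ XOR → 011111000001 = 1985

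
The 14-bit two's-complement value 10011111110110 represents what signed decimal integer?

pattern = 10011111110110 (MSB is 1 ⇒ negative)
Invert: 01100000001001, add 1 → 01100000001010 = 6154, so the value is -6154.
(Equivalently: 10230 - 2^14 = 10230 - 16384 = -6154.)

-6154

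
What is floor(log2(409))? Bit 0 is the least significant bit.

409 = 110011001
The topmost 1 is at position 8 (since 2^8 = 256 ≤ 409 < 512).

8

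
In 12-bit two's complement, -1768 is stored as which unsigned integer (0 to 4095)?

1768 in 12 bits: 011011101000
Invert: 100100010111
Add 1:  100100011000 = 2328
(Check: 2^12 - 1768 = 4096 - 1768 = 2328.)

2328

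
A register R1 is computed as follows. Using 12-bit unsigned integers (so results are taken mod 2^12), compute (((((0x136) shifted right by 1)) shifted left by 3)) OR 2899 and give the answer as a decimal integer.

0x136 = 000100110110
→ shifted right by 1 → 000010011011 = 155
→ shifted left by 3 (mod 2^12) → 010011011000 = 1240
2899 = 101101010011
→ OR → 111111011011 = 4059

4059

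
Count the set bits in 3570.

3570 = 110111110010
Count the 1s: 1 + 1 + 1 + 1 + 1 + 1 + 1 + 1 = 8

8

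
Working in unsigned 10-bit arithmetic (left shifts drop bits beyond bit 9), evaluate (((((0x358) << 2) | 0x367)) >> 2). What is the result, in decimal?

0x358 = 1101011000
→ << 2 (mod 2^10) → 0101100000 = 352
0x367 = 1101100111
→ | → 1101100111 = 871
→ >> 2 → 0011011001 = 217

217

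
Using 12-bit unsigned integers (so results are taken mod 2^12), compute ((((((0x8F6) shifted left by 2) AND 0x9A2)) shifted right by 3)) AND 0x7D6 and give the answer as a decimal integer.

16

0x8F6 = 100011110110
→ shifted left by 2 (mod 2^12) → 001111011000 = 984
0x9A2 = 100110100010
→ AND → 000110000000 = 384
→ shifted right by 3 → 000000110000 = 48
0x7D6 = 011111010110
→ AND → 000000010000 = 16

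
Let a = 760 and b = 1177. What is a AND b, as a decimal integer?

760 = 01011111000
1177 = 10010011001
AND → 00010011000 = 152

152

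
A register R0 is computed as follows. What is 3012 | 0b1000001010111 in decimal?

7127

3012 = 0101111000100
b = 1000001010111
 OR → 1101111010111 = 7127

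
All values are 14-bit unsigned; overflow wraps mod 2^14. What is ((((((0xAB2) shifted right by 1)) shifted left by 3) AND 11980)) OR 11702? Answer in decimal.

0xAB2 = 00101010110010
→ shifted right by 1 → 00010101011001 = 1369
→ shifted left by 3 (mod 2^14) → 10101011001000 = 10952
11980 = 10111011001100
→ AND → 10101011001000 = 10952
11702 = 10110110110110
→ OR → 10111111111110 = 12286

12286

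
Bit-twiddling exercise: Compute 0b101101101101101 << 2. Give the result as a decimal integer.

93620

x = 00101101101101101
shift left by 2 → 10110110110110100 = 93620
(equivalently, 23405 × 2^2 = 23405 × 4)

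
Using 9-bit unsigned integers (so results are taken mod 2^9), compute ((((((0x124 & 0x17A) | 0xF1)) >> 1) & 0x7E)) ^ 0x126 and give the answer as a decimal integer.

350

0x124 = 100100100
0x17A = 101111010
→ & → 100100000 = 288
0xF1 = 011110001
→ | → 111110001 = 497
→ >> 1 → 011111000 = 248
0x7E = 001111110
→ & → 001111000 = 120
0x126 = 100100110
→ ^ → 101011110 = 350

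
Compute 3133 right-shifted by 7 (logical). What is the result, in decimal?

24

3133 = 110000111101
shift right by 7 → 000000011000 = 24
(equivalently, floor(3133 / 128))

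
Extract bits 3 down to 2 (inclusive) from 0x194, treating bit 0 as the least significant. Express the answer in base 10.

v = 000110010100
Shift right by 2: 0001100101
Mask low 2 bits: 01 = 1

1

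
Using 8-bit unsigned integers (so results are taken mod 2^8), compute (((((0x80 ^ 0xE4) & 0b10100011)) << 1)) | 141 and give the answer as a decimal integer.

0x80 = 10000000
0xE4 = 11100100
→ ^ → 01100100 = 100
0b10100011 = 10100011
→ & → 00100000 = 32
→ << 1 (mod 2^8) → 01000000 = 64
141 = 10001101
→ | → 11001101 = 205

205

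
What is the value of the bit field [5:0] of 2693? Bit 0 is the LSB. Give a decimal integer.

v = 101010000101
Shift right by 0: 101010000101
Mask low 6 bits: 000101 = 5

5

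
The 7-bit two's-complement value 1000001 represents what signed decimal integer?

-63

pattern = 1000001 (MSB is 1 ⇒ negative)
Invert: 0111110, add 1 → 0111111 = 63, so the value is -63.
(Equivalently: 65 - 2^7 = 65 - 128 = -63.)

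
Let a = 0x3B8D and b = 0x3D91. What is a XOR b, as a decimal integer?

1564

0x3B8D = 11101110001101
0x3D91 = 11110110010001
XOR → 00011000011100 = 1564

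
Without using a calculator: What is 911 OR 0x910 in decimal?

2975

911 = 001110001111
0x910 = 100100010000
 OR → 101110011111 = 2975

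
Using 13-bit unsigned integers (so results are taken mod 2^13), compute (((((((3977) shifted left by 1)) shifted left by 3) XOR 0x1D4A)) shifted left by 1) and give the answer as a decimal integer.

3977 = 0111110001001
→ shifted left by 1 (mod 2^13) → 1111100010010 = 7954
→ shifted left by 3 (mod 2^13) → 1100010010000 = 6288
0x1D4A = 1110101001010
→ XOR → 0010111011010 = 1498
→ shifted left by 1 (mod 2^13) → 0101110110100 = 2996

2996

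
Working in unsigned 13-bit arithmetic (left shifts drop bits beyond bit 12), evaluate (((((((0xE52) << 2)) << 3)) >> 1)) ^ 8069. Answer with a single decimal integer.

0xE52 = 0111001010010
→ << 2 (mod 2^13) → 1100101001000 = 6472
→ << 3 (mod 2^13) → 0101001000000 = 2624
→ >> 1 → 0010100100000 = 1312
8069 = 1111110000101
→ ^ → 1101010100101 = 6821

6821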